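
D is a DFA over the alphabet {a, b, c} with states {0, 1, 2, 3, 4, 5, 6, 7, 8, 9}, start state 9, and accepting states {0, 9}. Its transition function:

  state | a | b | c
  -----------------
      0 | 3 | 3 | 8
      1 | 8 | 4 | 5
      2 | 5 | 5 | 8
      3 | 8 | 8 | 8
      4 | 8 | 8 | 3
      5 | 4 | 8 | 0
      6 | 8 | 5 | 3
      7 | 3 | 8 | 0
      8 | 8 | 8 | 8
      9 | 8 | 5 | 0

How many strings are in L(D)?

The useful subgraph on states {0, 5, 9} is acyclic, so L(D) is finite; the longest accepting path visits 3 useful states, giving maximum string length 2.
Counting accepting paths from 9 by length: 1 of length 0, 1 of length 1, 1 of length 2. Total 3.

3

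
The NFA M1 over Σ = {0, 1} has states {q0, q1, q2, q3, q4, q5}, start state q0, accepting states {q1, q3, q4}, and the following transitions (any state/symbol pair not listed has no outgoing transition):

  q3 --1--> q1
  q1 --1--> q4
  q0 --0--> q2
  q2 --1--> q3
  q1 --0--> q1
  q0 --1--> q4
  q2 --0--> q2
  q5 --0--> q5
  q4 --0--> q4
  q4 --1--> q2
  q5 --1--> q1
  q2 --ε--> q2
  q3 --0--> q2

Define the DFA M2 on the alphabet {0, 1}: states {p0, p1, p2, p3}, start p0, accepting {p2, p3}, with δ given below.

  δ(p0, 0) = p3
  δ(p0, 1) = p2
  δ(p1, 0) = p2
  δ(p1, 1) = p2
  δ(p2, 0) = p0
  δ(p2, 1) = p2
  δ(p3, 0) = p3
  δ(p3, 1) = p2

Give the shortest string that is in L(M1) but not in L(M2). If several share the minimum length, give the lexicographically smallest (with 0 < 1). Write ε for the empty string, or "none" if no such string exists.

The string 10 is accepted by M1 but not by M2.
No shorter string lies in the difference, and 10 is the lexicographically first length-2 string in L(M1) \ L(M2).

10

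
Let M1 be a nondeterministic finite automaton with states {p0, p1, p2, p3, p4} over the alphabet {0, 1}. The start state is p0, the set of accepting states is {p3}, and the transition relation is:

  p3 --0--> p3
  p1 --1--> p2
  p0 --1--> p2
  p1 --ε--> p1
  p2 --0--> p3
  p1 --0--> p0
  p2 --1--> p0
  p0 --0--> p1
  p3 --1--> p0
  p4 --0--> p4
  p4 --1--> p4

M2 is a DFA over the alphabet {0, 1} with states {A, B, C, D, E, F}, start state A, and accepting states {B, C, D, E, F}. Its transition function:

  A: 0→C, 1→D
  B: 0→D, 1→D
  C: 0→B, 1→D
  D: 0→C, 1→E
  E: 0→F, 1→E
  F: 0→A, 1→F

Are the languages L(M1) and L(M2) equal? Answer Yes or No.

The string 11010 is accepted by M1 but rejected by M2.
So L(M1) ≠ L(M2).

No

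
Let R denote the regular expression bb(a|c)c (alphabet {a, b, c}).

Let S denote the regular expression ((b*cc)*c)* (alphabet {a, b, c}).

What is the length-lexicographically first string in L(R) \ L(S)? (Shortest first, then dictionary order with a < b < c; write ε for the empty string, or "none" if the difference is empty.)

The string bbac is accepted by R but not by S.
No shorter string lies in the difference, and bbac is the lexicographically first length-4 string in L(R) \ L(S).

bbac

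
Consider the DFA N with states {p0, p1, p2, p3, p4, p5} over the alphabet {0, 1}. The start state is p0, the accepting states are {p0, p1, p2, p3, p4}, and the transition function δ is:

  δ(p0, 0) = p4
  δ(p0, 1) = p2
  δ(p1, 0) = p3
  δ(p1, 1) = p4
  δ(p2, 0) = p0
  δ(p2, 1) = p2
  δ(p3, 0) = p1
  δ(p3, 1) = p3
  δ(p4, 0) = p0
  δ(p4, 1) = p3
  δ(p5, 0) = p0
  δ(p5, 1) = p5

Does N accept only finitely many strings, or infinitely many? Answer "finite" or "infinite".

infinite

State p0 is reachable from the start and can reach an accepting state, and it lies on the cycle p0 → p2 → p0.
Traversing that cycle any number of times yields accepted strings of unbounded length, so the language is infinite.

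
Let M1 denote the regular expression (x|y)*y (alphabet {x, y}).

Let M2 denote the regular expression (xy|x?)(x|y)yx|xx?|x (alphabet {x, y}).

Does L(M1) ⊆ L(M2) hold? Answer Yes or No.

No

The string y is in L(M1) but not in L(M2).
So L(M1) ⊄ L(M2).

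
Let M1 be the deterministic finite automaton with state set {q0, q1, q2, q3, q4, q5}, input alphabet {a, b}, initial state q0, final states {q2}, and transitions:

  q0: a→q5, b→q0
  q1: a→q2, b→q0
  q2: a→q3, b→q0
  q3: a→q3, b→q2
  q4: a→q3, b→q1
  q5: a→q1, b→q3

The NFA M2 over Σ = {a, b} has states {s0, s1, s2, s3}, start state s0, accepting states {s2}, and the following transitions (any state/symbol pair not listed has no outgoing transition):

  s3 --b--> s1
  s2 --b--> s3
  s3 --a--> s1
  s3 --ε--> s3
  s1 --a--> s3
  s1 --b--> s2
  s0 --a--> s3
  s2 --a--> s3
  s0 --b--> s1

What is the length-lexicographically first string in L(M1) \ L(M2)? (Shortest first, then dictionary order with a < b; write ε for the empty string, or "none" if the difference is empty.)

aaa

The string aaa is accepted by M1 but not by M2.
No shorter string lies in the difference, and aaa is the lexicographically first length-3 string in L(M1) \ L(M2).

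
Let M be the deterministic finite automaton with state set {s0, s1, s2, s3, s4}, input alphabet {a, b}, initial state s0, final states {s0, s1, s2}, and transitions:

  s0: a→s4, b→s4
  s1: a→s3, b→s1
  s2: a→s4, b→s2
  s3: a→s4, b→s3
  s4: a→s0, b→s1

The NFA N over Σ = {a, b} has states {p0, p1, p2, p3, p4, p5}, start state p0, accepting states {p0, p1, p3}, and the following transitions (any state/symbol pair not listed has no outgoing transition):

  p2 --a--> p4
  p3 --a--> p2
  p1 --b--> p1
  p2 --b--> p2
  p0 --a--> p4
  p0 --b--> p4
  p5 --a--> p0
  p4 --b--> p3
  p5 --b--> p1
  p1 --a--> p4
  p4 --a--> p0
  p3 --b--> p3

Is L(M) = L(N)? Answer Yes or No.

Yes

Exploring the product automaton M × N from the start pair (s0, p0), following both machines on each input symbol, reaches 4 state pairs: (s0, p0), (s4, p4), (s1, p3), (s3, p2).
M accepts in {s0, s1, s2} and N accepts in {p0, p1, p3}. In every reachable pair the two components are either both accepting — (s0, p0), (s1, p3) — or both non-accepting, so no string is accepted by exactly one of the machines: L(M) \ L(N) and L(N) \ L(M) are both empty.
Hence every string is accepted by M iff it is accepted by N, and the two languages coincide.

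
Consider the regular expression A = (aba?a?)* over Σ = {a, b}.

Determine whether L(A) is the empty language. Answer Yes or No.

The empty string ε matches the expression, so it belongs to L(A).
Since L(A) contains at least one string, it is not empty.

No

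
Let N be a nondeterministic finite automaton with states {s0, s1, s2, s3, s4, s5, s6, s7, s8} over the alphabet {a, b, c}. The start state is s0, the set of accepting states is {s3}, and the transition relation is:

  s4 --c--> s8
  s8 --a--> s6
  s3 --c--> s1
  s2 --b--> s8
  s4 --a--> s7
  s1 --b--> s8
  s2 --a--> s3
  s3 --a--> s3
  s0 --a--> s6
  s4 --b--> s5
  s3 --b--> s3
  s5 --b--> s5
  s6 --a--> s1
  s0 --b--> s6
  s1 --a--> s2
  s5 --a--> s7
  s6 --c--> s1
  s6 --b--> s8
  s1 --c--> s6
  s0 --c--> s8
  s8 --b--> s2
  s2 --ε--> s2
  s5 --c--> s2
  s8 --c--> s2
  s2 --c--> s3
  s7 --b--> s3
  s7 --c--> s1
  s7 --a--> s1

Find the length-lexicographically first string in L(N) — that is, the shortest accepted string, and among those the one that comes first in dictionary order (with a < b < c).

A breadth-first search from s0 reaches an accepting state first via the path s0 → s8 → s2 → s3 on input cba.
No string of length < 3 is accepted (BFS exhausts all shorter strings without reaching an accepting state), and cba is the lexicographically least accepting string of length 3.

cba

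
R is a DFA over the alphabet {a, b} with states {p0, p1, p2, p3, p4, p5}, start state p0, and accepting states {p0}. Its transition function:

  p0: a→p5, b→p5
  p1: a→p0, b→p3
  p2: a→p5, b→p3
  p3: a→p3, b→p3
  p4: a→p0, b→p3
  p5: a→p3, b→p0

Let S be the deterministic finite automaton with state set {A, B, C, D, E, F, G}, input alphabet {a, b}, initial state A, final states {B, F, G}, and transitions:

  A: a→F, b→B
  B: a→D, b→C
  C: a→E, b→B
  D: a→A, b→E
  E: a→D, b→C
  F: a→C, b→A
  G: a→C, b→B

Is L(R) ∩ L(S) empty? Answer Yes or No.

Exploring the product automaton R × S from the start pair (p0, A), following both machines on each input symbol, reaches 11 state pairs: (p0, A), (p5, F), (p5, B), (p3, C), (p3, D), (p0, C), (p3, E), (p3, B), (p3, A), (p5, E), (p3, F).
R accepts in {p0} and S accepts in {B, F, G}; no reachable pair has both components accepting, so no string drives both machines to acceptance simultaneously and L(R) ∩ L(S) = ∅.
So no string is accepted by both, and the intersection is empty.

Yes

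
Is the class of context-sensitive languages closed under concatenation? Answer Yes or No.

Yes

With disjoint nonterminals (and terminals first replaced by fresh nonterminal copies so contexts cannot straddle the boundary), S → S₁S₂ added to two noncontracting grammars is noncontracting and generates L₁L₂; equivalently an LBA guesses the split point and checks each part in place.
So the context-sensitive languages are closed under concatenation.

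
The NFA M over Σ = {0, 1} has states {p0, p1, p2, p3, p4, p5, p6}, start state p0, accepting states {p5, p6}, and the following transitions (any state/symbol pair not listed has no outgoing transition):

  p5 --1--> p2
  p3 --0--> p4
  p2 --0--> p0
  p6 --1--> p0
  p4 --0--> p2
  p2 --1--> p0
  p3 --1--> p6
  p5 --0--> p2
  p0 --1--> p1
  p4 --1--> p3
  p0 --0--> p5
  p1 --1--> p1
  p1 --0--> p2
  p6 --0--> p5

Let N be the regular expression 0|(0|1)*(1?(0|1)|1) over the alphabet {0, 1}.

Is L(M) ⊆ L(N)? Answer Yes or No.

Yes

Converting the expression N to a DFA (subset construction, then merging equivalent states) gives the minimal DFA with states {n0, n1}, start state n0, accepting states {n1} and transitions n0: 0→n1, 1→n1; n1: 0→n1, 1→n1.
Exploring the product automaton M × N from the start pair (p0, n0), following both machines on each input symbol, reaches 5 state pairs: (p0, n0), (p5, n1), (p1, n1), (p2, n1), (p0, n1).
M accepts in {p5, p6} and N accepts in {n1}. The reachable pairs whose M-component is accepting are (p5, n1); in each of them the N-component is accepting too, so the product for L(M) \ L(N) (M-component accepting, N-component rejecting) has no reachable accepting pair and the difference is empty.
Hence every string in L(M) is also in L(N).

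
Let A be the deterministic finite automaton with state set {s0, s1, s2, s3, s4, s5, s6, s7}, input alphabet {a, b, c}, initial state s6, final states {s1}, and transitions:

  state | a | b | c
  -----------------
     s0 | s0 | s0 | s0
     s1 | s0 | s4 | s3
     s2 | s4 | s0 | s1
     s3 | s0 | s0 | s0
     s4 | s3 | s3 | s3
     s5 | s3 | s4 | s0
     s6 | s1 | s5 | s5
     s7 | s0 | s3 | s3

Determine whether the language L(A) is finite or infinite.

finite

The useful states (reachable from s6 and able to reach an accepting state) are {s1, s6}.
Restricted to these states the transition graph has no cycle, so every accepting path has bounded length and L is finite.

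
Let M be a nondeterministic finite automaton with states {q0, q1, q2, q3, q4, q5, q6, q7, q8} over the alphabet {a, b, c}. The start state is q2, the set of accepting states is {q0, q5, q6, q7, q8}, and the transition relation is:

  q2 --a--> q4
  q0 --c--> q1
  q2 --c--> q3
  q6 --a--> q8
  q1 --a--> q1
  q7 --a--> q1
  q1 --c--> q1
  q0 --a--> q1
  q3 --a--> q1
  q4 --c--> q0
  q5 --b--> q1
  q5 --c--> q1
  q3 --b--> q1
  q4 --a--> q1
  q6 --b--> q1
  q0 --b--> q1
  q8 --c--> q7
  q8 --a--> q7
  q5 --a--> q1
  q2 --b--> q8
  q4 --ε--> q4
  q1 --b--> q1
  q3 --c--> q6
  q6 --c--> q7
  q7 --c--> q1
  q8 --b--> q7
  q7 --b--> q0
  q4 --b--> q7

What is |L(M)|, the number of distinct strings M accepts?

The useful subgraph on states {q0, q2, q3, q4, q6, q7, q8} is acyclic, so L(M) is finite; the longest accepting path visits 6 useful states, giving maximum string length 5.
Counting accepting paths from q2 by length: 1 of length 1, 6 of length 2, 6 of length 3, 4 of length 4, 3 of length 5. Total 20.

20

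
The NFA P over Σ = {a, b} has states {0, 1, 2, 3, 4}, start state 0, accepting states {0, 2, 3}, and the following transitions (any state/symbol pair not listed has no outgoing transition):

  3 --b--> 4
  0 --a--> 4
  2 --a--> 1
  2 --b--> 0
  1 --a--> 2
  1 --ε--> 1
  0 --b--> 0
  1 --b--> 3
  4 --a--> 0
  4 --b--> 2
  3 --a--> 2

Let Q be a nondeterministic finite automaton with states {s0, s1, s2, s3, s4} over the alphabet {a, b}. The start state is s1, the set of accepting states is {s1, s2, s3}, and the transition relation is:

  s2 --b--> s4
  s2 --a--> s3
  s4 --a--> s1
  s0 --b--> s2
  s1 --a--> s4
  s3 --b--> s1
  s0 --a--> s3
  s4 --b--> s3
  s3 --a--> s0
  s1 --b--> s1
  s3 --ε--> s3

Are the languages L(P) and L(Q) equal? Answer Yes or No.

Yes

Exploring the product automaton P × Q from the start pair (0, s1), following both machines on each input symbol, reaches 5 state pairs: (0, s1), (4, s4), (2, s3), (1, s0), (3, s2).
P accepts in {0, 2, 3} and Q accepts in {s1, s2, s3}. In every reachable pair the two components are either both accepting — (0, s1), (2, s3), (3, s2) — or both non-accepting, so no string is accepted by exactly one of the machines: L(P) \ L(Q) and L(Q) \ L(P) are both empty.
Hence every string is accepted by P iff it is accepted by Q, and the two languages coincide.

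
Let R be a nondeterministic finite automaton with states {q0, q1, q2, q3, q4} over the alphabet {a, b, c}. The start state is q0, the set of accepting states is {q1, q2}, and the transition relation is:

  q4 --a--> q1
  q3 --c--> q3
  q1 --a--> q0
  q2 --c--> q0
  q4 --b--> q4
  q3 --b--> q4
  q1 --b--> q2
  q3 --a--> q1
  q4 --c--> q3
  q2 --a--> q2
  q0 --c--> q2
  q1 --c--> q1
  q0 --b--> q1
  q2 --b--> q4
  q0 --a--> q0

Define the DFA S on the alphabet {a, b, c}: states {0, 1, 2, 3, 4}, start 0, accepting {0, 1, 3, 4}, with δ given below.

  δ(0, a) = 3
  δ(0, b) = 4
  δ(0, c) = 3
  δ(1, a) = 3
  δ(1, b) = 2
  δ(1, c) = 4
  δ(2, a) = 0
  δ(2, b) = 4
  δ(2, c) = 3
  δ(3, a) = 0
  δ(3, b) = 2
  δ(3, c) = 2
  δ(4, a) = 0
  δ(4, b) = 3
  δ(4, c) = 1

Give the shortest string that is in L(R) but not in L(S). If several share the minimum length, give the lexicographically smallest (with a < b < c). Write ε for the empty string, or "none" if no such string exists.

The string ab is accepted by R but not by S.
No shorter string lies in the difference, and ab is the lexicographically first length-2 string in L(R) \ L(S).

ab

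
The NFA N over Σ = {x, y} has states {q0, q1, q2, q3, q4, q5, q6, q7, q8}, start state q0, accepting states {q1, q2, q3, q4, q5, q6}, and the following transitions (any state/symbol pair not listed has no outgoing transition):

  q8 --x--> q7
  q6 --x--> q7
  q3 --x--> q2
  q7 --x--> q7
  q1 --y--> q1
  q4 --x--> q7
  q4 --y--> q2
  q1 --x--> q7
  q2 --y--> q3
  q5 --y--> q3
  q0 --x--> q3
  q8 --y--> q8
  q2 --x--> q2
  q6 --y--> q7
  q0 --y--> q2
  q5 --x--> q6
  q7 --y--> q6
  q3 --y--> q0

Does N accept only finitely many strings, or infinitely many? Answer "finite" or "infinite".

State q2 is reachable from the start and can reach an accepting state, and it lies on the cycle q2 → q2.
Traversing that cycle any number of times yields accepted strings of unbounded length, so the language is infinite.

infinite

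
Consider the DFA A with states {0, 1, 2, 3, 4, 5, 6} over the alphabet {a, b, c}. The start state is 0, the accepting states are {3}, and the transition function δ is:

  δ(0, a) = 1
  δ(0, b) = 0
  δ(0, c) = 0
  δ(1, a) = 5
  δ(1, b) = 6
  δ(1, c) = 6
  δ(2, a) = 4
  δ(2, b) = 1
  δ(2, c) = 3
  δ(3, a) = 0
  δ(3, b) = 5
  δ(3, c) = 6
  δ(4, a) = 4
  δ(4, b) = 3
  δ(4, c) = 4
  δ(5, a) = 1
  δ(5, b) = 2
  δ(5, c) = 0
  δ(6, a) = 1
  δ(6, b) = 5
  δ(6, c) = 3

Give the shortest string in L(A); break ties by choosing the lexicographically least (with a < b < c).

abc

A breadth-first search from 0 reaches an accepting state first via the path 0 → 1 → 6 → 3 on input abc.
No string of length < 3 is accepted (BFS exhausts all shorter strings without reaching an accepting state), and abc is the lexicographically least accepting string of length 3.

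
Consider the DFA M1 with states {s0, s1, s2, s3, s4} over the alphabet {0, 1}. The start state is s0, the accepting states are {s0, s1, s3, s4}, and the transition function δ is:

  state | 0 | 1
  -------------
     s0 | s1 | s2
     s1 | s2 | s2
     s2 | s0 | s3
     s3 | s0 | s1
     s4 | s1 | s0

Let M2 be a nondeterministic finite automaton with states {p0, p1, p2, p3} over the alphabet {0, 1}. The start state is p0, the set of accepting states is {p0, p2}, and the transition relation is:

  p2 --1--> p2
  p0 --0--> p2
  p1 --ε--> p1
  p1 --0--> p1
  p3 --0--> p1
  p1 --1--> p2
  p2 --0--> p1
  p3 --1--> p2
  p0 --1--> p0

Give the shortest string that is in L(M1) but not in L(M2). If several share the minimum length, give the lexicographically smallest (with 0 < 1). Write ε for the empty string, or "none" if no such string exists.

The string 000 is accepted by M1 but not by M2.
No shorter string lies in the difference, and 000 is the lexicographically first length-3 string in L(M1) \ L(M2).

000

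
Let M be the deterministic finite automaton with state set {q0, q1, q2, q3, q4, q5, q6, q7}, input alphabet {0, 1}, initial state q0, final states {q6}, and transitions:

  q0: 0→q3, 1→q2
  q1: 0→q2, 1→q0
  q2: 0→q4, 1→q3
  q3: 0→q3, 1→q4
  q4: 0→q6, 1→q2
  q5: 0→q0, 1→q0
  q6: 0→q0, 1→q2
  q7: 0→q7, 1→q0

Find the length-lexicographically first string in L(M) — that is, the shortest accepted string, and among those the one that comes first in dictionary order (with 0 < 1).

010

A breadth-first search from q0 reaches an accepting state first via the path q0 → q3 → q4 → q6 on input 010.
No string of length < 3 is accepted (BFS exhausts all shorter strings without reaching an accepting state), and 010 is the lexicographically least accepting string of length 3.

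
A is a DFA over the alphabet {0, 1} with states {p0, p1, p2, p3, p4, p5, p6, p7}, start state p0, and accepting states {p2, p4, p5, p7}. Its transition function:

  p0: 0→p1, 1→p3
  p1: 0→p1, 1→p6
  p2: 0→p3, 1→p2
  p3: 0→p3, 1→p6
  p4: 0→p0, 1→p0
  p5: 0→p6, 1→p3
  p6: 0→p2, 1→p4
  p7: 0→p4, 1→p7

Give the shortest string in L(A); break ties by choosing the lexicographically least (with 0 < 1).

A breadth-first search from p0 reaches an accepting state first via the path p0 → p1 → p6 → p2 on input 010.
No string of length < 3 is accepted (BFS exhausts all shorter strings without reaching an accepting state), and 010 is the lexicographically least accepting string of length 3.

010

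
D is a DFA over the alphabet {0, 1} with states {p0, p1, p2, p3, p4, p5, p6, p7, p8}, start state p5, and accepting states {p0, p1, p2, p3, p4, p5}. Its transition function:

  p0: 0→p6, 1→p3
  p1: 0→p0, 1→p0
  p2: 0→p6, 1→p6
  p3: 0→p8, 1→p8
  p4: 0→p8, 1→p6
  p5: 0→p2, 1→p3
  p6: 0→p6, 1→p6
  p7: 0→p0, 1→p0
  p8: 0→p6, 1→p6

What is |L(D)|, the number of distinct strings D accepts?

3

The useful subgraph on states {p2, p3, p5} is acyclic, so L(D) is finite; the longest accepting path visits 2 useful states, giving maximum string length 1.
Counting accepting paths from p5 by length: 1 of length 0, 2 of length 1. Total 3.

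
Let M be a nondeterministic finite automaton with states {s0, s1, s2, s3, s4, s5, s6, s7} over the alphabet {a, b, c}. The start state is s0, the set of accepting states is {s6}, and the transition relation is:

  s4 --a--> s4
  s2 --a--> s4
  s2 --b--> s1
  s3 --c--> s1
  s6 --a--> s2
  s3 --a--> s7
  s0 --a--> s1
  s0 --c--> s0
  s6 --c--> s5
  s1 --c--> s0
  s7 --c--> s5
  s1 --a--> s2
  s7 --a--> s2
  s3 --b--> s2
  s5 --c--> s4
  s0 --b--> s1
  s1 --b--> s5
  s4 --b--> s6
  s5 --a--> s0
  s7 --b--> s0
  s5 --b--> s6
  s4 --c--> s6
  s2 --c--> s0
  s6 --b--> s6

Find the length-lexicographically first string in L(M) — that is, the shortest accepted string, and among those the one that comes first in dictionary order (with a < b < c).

abb

A breadth-first search from s0 reaches an accepting state first via the path s0 → s1 → s5 → s6 on input abb.
No string of length < 3 is accepted (BFS exhausts all shorter strings without reaching an accepting state), and abb is the lexicographically least accepting string of length 3.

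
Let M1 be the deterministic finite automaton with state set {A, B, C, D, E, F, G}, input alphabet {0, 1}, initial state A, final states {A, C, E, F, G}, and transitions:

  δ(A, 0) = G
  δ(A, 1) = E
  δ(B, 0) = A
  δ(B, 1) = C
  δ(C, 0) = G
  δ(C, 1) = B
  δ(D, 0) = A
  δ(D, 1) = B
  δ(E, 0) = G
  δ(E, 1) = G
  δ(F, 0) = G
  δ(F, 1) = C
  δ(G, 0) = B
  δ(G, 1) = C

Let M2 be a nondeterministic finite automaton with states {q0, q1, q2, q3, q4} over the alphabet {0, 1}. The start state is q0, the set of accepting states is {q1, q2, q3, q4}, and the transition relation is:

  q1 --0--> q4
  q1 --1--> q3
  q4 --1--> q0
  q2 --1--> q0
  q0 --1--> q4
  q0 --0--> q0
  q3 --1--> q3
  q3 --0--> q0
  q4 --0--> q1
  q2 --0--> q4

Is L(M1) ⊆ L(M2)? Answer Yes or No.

The empty string ε is in L(M1) but not in L(M2).
So L(M1) ⊄ L(M2).

No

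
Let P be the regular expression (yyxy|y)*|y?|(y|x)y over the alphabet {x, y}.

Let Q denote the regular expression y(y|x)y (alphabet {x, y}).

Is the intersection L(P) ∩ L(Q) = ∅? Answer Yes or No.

The string yyy is accepted by both P and Q.
Hence L(P) ∩ L(Q) ≠ ∅.

No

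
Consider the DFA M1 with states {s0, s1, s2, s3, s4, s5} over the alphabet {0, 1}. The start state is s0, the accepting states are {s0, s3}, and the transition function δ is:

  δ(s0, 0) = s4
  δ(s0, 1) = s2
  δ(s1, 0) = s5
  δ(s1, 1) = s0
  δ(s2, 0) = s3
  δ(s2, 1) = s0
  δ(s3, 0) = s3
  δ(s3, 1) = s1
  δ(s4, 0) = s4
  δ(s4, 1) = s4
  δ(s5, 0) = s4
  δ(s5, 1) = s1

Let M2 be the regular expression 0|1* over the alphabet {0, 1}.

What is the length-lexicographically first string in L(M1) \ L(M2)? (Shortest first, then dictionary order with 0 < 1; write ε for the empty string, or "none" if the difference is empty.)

The string 10 is accepted by M1 but not by M2.
No shorter string lies in the difference, and 10 is the lexicographically first length-2 string in L(M1) \ L(M2).

10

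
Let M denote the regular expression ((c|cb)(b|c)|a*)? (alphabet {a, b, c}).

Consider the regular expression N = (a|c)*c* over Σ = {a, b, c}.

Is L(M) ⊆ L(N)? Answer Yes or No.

The string cb is in L(M) but not in L(N).
So L(M) ⊄ L(N).

No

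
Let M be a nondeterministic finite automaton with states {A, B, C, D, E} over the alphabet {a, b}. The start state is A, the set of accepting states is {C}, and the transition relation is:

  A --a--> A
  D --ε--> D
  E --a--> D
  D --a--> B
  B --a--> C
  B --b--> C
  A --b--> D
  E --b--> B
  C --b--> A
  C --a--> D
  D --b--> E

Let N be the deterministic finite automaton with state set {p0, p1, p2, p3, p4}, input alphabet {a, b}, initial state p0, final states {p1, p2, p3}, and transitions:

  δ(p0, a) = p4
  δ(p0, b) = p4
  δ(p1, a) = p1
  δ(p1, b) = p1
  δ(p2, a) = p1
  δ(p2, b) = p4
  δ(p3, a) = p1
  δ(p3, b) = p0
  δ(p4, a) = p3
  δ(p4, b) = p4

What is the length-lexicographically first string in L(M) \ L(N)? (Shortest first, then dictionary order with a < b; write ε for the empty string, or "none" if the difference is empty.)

The string bab is accepted by M but not by N.
No shorter string lies in the difference, and bab is the lexicographically first length-3 string in L(M) \ L(N).

bab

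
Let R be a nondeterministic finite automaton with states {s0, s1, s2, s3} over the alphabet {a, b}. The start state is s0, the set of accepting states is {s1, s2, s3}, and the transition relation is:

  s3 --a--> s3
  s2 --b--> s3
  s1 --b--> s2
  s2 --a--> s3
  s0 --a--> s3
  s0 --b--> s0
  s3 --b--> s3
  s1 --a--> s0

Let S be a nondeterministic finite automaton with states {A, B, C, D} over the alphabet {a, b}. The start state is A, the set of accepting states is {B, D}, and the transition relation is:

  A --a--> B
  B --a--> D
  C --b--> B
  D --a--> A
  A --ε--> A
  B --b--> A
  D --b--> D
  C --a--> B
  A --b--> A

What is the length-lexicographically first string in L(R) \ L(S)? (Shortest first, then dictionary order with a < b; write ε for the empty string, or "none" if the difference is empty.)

The string ab is accepted by R but not by S.
No shorter string lies in the difference, and ab is the lexicographically first length-2 string in L(R) \ L(S).

ab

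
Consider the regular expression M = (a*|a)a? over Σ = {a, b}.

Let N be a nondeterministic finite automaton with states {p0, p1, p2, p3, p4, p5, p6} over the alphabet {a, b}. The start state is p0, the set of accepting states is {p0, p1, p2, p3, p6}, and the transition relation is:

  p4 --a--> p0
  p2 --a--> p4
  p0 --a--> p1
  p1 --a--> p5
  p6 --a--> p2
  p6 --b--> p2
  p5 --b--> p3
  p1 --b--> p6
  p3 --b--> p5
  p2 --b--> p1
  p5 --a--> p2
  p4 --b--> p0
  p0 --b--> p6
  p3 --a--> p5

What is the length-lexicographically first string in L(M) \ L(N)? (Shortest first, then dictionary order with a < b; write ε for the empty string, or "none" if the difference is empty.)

aa

The string aa is accepted by M but not by N.
No shorter string lies in the difference, and aa is the lexicographically first length-2 string in L(M) \ L(N).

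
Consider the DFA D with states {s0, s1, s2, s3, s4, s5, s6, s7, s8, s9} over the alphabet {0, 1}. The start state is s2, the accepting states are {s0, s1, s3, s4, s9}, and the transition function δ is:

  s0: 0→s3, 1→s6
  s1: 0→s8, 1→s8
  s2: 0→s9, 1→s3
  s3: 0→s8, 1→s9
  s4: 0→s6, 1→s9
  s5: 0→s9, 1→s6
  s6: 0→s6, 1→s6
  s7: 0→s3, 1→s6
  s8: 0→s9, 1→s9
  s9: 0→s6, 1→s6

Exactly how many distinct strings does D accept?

The useful subgraph on states {s2, s3, s8, s9} is acyclic, so L(D) is finite; the longest accepting path visits 4 useful states, giving maximum string length 3.
Counting accepting paths from s2 by length: 2 of length 1, 1 of length 2, 2 of length 3. Total 5.

5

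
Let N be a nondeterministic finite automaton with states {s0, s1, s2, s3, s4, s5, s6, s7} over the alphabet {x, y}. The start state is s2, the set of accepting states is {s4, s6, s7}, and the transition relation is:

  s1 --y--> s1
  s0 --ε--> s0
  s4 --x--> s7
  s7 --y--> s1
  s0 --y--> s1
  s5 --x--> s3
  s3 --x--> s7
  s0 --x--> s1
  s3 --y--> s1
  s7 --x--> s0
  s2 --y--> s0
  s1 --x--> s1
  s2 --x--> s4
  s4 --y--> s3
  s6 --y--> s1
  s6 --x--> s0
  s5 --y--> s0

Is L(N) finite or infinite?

The useful states (reachable from s2 and able to reach an accepting state) are {s2, s3, s4, s7}.
Restricted to these states the transition graph has no cycle, so every accepting path has bounded length and L is finite.

finite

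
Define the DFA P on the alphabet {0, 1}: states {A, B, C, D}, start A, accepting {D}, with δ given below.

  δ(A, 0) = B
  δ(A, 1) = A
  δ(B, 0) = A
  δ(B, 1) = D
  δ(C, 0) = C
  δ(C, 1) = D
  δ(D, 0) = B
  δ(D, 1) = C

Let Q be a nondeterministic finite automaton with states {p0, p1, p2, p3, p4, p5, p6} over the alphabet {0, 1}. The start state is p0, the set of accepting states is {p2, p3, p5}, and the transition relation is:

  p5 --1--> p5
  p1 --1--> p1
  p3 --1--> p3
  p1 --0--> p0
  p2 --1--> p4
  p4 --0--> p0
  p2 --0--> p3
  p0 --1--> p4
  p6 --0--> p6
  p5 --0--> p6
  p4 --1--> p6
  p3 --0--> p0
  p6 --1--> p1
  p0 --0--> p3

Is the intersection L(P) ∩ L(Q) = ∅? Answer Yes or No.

No

The string 01 is accepted by both P and Q.
Hence L(P) ∩ L(Q) ≠ ∅.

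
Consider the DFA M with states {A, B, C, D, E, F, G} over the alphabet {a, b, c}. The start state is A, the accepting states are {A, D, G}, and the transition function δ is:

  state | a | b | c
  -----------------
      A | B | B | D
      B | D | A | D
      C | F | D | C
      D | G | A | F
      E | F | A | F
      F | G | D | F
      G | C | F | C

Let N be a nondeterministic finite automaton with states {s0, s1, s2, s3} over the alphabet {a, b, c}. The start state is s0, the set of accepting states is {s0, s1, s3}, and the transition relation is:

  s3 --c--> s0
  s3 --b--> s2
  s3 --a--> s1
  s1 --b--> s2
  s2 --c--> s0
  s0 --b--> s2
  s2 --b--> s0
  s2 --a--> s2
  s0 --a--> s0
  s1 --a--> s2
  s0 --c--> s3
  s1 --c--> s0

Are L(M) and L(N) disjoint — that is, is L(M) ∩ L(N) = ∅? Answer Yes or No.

The empty string ε is accepted by both M and N.
Hence L(M) ∩ L(N) ≠ ∅.

No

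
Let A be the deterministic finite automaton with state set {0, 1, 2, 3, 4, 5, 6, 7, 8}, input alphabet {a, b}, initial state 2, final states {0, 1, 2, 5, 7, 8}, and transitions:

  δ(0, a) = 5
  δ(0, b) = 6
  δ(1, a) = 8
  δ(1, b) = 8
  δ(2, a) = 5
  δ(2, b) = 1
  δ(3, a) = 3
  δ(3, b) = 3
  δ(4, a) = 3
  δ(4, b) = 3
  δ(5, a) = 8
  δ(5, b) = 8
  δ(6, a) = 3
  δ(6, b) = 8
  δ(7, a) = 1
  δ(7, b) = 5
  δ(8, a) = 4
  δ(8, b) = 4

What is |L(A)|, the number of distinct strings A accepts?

7

The useful subgraph on states {1, 2, 5, 8} is acyclic, so L(A) is finite; the longest accepting path visits 3 useful states, giving maximum string length 2.
Counting accepting paths from 2 by length: 1 of length 0, 2 of length 1, 4 of length 2. Total 7.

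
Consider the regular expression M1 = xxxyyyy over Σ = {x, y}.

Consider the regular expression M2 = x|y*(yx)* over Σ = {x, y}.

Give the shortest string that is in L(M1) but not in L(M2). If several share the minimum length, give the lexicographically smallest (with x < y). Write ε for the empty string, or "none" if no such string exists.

The string xxxyyyy is accepted by M1 but not by M2.
No shorter string lies in the difference, and xxxyyyy is the lexicographically first length-7 string in L(M1) \ L(M2).

xxxyyyy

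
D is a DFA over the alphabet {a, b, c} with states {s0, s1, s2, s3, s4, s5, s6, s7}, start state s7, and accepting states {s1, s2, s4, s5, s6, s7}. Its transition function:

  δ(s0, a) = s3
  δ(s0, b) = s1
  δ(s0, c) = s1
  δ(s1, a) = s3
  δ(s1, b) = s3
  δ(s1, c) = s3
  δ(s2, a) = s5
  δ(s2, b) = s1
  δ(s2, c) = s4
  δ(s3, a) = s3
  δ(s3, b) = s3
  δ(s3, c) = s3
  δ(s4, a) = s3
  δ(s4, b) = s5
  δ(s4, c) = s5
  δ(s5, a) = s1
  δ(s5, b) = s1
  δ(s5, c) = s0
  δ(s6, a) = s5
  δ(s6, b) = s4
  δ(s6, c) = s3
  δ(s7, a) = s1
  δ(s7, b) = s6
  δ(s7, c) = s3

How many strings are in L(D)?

19

The useful subgraph on states {s0, s1, s4, s5, s6, s7} is acyclic, so L(D) is finite; the longest accepting path visits 6 useful states, giving maximum string length 5.
Counting accepting paths from s7 by length: 1 of length 0, 2 of length 1, 2 of length 2, 4 of length 3, 6 of length 4, 4 of length 5. Total 19.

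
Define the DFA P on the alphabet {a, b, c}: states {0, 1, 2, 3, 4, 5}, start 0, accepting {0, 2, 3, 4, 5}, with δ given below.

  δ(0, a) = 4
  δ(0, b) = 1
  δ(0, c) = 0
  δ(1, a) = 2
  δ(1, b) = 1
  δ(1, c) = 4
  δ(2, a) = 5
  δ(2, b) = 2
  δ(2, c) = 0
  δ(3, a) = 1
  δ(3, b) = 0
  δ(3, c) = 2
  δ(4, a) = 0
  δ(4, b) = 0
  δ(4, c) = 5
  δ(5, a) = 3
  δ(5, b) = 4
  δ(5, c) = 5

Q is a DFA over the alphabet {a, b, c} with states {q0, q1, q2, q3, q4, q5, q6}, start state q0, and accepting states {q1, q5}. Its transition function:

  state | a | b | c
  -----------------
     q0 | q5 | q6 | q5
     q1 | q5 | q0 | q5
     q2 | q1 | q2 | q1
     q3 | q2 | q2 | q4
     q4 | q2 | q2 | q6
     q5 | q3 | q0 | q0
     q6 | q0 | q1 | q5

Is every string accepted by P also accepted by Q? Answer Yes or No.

No

The empty string ε is in L(P) but not in L(Q).
So L(P) ⊄ L(Q).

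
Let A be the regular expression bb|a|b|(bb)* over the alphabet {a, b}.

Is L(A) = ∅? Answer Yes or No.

The empty string ε matches the expression, so it belongs to L(A).
Since L(A) contains at least one string, it is not empty.

No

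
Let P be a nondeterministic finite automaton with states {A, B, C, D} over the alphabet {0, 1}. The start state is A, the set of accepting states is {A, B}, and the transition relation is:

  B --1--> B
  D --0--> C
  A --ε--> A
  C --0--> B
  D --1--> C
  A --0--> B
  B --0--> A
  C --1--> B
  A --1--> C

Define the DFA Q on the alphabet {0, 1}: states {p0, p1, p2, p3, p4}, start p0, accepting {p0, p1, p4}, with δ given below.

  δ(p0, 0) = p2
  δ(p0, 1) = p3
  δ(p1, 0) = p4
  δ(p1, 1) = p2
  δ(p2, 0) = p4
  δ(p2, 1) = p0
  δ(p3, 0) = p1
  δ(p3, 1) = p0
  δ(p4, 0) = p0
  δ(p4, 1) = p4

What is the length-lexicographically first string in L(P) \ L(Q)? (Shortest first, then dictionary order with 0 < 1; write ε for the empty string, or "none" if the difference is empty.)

The string 0 is accepted by P but not by Q.
No shorter string lies in the difference, and 0 is the lexicographically first length-1 string in L(P) \ L(Q).

0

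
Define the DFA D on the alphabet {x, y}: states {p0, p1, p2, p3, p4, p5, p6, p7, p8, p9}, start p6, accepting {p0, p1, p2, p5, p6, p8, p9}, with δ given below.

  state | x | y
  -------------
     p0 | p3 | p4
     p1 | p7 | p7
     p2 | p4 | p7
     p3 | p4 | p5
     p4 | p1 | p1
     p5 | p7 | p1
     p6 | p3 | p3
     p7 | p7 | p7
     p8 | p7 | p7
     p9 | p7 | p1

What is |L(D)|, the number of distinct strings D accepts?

9

The useful subgraph on states {p1, p3, p4, p5, p6} is acyclic, so L(D) is finite; the longest accepting path visits 4 useful states, giving maximum string length 3.
Counting accepting paths from p6 by length: 1 of length 0, 2 of length 2, 6 of length 3. Total 9.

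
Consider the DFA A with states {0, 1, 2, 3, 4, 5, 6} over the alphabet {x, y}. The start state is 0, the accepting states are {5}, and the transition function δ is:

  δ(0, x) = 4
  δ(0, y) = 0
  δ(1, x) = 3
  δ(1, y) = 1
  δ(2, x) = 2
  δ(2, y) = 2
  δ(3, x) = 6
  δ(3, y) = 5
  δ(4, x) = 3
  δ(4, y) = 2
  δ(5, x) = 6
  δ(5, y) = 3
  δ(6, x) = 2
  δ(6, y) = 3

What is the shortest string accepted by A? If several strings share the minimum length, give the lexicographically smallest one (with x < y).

A breadth-first search from 0 reaches an accepting state first via the path 0 → 4 → 3 → 5 on input xxy.
No string of length < 3 is accepted (BFS exhausts all shorter strings without reaching an accepting state), and xxy is the lexicographically least accepting string of length 3.

xxy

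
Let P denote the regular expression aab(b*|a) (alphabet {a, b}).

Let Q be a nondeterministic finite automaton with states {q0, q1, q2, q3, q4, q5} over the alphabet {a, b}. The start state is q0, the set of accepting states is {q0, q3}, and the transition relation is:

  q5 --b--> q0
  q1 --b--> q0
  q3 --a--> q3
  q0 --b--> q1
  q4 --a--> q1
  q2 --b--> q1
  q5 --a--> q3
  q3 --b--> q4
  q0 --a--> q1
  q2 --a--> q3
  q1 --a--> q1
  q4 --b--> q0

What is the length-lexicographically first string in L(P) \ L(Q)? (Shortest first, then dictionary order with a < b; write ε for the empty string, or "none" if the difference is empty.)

The string aaba is accepted by P but not by Q.
No shorter string lies in the difference, and aaba is the lexicographically first length-4 string in L(P) \ L(Q).

aaba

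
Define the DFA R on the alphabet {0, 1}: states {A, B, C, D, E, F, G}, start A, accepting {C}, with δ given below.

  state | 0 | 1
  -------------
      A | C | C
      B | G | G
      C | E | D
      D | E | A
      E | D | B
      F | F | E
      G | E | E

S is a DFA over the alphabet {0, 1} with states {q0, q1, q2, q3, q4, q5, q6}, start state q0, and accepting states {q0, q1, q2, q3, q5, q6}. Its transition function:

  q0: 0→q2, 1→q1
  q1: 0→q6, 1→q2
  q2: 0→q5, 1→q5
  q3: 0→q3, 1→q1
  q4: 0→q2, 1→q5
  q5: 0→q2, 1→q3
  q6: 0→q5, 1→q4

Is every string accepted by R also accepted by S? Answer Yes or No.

Yes

Exploring the product automaton R × S from the start pair (A, q0), following both machines on each input symbol, reaches 33 state pairs: (A, q0), (C, q2), (C, q1), (E, q5), (D, q5), (E, q6), (D, q2), (B, q3), (E, q2), (A, q3), (B, q4), (A, q5), (G, q3), (G, q1), (B, q5), (C, q3), (G, q2), (G, q5), (E, q3), (E, q1), (D, q1), (D, q3), (B, q1), (D, q6), (B, q2), (A, q2), (A, q1), (G, q6), (A, q4), (C, q5), (C, q6), (E, q4), (D, q4).
R accepts in {C} and S accepts in {q0, q1, q2, q3, q5, q6}. The reachable pairs whose R-component is accepting are (C, q2), (C, q1), (C, q3), (C, q5), (C, q6); in each of them the S-component is accepting too, so the product for L(R) \ L(S) (R-component accepting, S-component rejecting) has no reachable accepting pair and the difference is empty.
Hence every string in L(R) is also in L(S).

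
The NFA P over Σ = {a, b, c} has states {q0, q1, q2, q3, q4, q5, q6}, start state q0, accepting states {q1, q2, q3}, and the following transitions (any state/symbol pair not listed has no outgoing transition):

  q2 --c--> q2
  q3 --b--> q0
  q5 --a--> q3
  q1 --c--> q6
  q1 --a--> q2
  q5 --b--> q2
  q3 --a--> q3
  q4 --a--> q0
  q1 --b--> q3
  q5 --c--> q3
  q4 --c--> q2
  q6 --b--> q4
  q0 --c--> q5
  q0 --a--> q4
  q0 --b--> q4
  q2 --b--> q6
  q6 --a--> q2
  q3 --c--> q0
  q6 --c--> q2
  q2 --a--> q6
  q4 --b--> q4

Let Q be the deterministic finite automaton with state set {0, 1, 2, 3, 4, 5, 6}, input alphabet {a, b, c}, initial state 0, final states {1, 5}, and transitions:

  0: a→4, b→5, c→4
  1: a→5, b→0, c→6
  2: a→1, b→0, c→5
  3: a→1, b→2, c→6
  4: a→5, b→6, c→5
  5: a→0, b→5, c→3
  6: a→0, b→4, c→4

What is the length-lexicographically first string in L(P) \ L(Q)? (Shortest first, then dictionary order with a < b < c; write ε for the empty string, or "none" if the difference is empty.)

bc

The string bc is accepted by P but not by Q.
No shorter string lies in the difference, and bc is the lexicographically first length-2 string in L(P) \ L(Q).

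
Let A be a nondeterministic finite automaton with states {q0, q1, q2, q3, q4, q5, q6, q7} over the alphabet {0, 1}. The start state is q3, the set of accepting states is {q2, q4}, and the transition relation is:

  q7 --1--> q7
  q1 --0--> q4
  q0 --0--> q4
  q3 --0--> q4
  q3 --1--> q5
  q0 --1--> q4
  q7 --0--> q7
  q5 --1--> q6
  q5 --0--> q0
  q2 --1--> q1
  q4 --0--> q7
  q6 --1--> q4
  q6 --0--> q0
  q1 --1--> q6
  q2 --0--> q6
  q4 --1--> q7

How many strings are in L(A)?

The useful subgraph on states {q0, q3, q4, q5, q6} is acyclic, so L(A) is finite; the longest accepting path visits 5 useful states, giving maximum string length 4.
Counting accepting paths from q3 by length: 1 of length 1, 3 of length 3, 2 of length 4. Total 6.

6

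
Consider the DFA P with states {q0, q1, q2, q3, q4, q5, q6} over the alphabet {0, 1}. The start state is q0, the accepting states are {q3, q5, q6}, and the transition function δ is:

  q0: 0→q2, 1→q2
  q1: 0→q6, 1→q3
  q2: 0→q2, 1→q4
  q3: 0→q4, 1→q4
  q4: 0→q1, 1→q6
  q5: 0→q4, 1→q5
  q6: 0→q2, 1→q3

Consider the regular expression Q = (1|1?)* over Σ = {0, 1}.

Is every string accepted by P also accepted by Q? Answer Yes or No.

The string 011 is in L(P) but not in L(Q).
So L(P) ⊄ L(Q).

No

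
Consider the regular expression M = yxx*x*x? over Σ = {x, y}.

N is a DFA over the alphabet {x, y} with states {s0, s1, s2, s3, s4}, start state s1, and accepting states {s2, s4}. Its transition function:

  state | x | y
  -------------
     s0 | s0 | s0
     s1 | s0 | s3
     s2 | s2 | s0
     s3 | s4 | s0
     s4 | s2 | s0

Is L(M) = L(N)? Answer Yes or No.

Yes

Converting the expression M to a DFA (subset construction, then merging equivalent states) gives the minimal DFA with states {m0, m1, m2, m3}, start state m0, accepting states {m3} and transitions m0: x→m1, y→m2; m1: x→m1, y→m1; m2: x→m3, y→m1; m3: x→m3, y→m1.
Exploring the product automaton M × N from the start pair (m0, s1), following both machines on each input symbol, reaches 5 state pairs: (m0, s1), (m1, s0), (m2, s3), (m3, s4), (m3, s2).
M accepts in {m3} and N accepts in {s2, s4}. In every reachable pair the two components are either both accepting — (m3, s4), (m3, s2) — or both non-accepting, so no string is accepted by exactly one of the machines: L(M) \ L(N) and L(N) \ L(M) are both empty.
Hence every string is accepted by M iff it is accepted by N, and the two languages coincide.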